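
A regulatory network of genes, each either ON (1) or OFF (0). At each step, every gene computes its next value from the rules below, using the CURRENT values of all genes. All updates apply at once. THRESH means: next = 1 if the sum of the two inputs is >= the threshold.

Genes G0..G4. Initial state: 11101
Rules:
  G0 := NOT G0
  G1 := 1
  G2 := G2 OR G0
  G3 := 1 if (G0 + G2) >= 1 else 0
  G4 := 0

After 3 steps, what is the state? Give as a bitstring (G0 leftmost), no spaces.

Step 1: G0=NOT G0=NOT 1=0 G1=1(const) G2=G2|G0=1|1=1 G3=(1+1>=1)=1 G4=0(const) -> 01110
Step 2: G0=NOT G0=NOT 0=1 G1=1(const) G2=G2|G0=1|0=1 G3=(0+1>=1)=1 G4=0(const) -> 11110
Step 3: G0=NOT G0=NOT 1=0 G1=1(const) G2=G2|G0=1|1=1 G3=(1+1>=1)=1 G4=0(const) -> 01110

01110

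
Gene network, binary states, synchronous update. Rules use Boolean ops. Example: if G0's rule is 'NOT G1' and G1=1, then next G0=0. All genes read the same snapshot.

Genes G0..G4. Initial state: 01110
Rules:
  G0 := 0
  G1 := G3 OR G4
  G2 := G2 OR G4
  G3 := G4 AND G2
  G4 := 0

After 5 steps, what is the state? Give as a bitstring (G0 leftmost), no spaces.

Step 1: G0=0(const) G1=G3|G4=1|0=1 G2=G2|G4=1|0=1 G3=G4&G2=0&1=0 G4=0(const) -> 01100
Step 2: G0=0(const) G1=G3|G4=0|0=0 G2=G2|G4=1|0=1 G3=G4&G2=0&1=0 G4=0(const) -> 00100
Step 3: G0=0(const) G1=G3|G4=0|0=0 G2=G2|G4=1|0=1 G3=G4&G2=0&1=0 G4=0(const) -> 00100
Step 4: G0=0(const) G1=G3|G4=0|0=0 G2=G2|G4=1|0=1 G3=G4&G2=0&1=0 G4=0(const) -> 00100
Step 5: G0=0(const) G1=G3|G4=0|0=0 G2=G2|G4=1|0=1 G3=G4&G2=0&1=0 G4=0(const) -> 00100

00100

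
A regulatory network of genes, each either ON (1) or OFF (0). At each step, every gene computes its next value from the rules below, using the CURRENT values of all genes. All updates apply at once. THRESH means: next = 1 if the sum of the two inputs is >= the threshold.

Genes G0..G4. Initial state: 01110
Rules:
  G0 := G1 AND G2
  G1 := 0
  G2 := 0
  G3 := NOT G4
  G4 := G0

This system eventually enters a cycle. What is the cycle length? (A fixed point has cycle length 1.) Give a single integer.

Step 0: 01110
Step 1: G0=G1&G2=1&1=1 G1=0(const) G2=0(const) G3=NOT G4=NOT 0=1 G4=G0=0 -> 10010
Step 2: G0=G1&G2=0&0=0 G1=0(const) G2=0(const) G3=NOT G4=NOT 0=1 G4=G0=1 -> 00011
Step 3: G0=G1&G2=0&0=0 G1=0(const) G2=0(const) G3=NOT G4=NOT 1=0 G4=G0=0 -> 00000
Step 4: G0=G1&G2=0&0=0 G1=0(const) G2=0(const) G3=NOT G4=NOT 0=1 G4=G0=0 -> 00010
Step 5: G0=G1&G2=0&0=0 G1=0(const) G2=0(const) G3=NOT G4=NOT 0=1 G4=G0=0 -> 00010
State from step 5 equals state from step 4 -> cycle length 1

Answer: 1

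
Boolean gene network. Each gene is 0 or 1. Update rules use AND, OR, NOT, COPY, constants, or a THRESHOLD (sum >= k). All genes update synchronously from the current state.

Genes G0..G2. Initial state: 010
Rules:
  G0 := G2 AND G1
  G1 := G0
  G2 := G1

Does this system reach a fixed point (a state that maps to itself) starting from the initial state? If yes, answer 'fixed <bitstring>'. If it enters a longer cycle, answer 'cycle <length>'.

Step 0: 010
Step 1: G0=G2&G1=0&1=0 G1=G0=0 G2=G1=1 -> 001
Step 2: G0=G2&G1=1&0=0 G1=G0=0 G2=G1=0 -> 000
Step 3: G0=G2&G1=0&0=0 G1=G0=0 G2=G1=0 -> 000
Fixed point reached at step 2: 000

Answer: fixed 000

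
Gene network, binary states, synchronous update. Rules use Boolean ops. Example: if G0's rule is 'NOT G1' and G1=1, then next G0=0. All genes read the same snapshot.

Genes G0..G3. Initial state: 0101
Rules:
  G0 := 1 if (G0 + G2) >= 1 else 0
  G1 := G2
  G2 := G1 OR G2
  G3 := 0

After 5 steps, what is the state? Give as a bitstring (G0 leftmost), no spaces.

Step 1: G0=(0+0>=1)=0 G1=G2=0 G2=G1|G2=1|0=1 G3=0(const) -> 0010
Step 2: G0=(0+1>=1)=1 G1=G2=1 G2=G1|G2=0|1=1 G3=0(const) -> 1110
Step 3: G0=(1+1>=1)=1 G1=G2=1 G2=G1|G2=1|1=1 G3=0(const) -> 1110
Step 4: G0=(1+1>=1)=1 G1=G2=1 G2=G1|G2=1|1=1 G3=0(const) -> 1110
Step 5: G0=(1+1>=1)=1 G1=G2=1 G2=G1|G2=1|1=1 G3=0(const) -> 1110

1110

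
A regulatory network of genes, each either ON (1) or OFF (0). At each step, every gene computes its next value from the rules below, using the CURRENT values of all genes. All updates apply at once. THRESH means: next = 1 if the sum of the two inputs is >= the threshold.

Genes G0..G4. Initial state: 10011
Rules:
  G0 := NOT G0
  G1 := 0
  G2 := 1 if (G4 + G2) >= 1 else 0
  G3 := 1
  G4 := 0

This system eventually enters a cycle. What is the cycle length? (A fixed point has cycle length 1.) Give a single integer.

Step 0: 10011
Step 1: G0=NOT G0=NOT 1=0 G1=0(const) G2=(1+0>=1)=1 G3=1(const) G4=0(const) -> 00110
Step 2: G0=NOT G0=NOT 0=1 G1=0(const) G2=(0+1>=1)=1 G3=1(const) G4=0(const) -> 10110
Step 3: G0=NOT G0=NOT 1=0 G1=0(const) G2=(0+1>=1)=1 G3=1(const) G4=0(const) -> 00110
State from step 3 equals state from step 1 -> cycle length 2

Answer: 2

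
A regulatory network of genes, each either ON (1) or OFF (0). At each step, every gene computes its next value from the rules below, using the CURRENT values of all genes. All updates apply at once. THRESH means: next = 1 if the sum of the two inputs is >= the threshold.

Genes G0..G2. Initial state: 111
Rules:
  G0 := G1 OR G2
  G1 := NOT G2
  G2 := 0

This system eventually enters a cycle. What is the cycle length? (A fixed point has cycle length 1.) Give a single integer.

Step 0: 111
Step 1: G0=G1|G2=1|1=1 G1=NOT G2=NOT 1=0 G2=0(const) -> 100
Step 2: G0=G1|G2=0|0=0 G1=NOT G2=NOT 0=1 G2=0(const) -> 010
Step 3: G0=G1|G2=1|0=1 G1=NOT G2=NOT 0=1 G2=0(const) -> 110
Step 4: G0=G1|G2=1|0=1 G1=NOT G2=NOT 0=1 G2=0(const) -> 110
State from step 4 equals state from step 3 -> cycle length 1

Answer: 1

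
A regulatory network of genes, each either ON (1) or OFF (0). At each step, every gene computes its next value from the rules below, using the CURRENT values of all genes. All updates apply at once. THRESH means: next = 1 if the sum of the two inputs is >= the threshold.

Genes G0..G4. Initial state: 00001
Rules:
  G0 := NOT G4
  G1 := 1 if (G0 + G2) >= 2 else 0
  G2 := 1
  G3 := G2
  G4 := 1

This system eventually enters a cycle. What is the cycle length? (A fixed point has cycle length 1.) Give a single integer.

Step 0: 00001
Step 1: G0=NOT G4=NOT 1=0 G1=(0+0>=2)=0 G2=1(const) G3=G2=0 G4=1(const) -> 00101
Step 2: G0=NOT G4=NOT 1=0 G1=(0+1>=2)=0 G2=1(const) G3=G2=1 G4=1(const) -> 00111
Step 3: G0=NOT G4=NOT 1=0 G1=(0+1>=2)=0 G2=1(const) G3=G2=1 G4=1(const) -> 00111
State from step 3 equals state from step 2 -> cycle length 1

Answer: 1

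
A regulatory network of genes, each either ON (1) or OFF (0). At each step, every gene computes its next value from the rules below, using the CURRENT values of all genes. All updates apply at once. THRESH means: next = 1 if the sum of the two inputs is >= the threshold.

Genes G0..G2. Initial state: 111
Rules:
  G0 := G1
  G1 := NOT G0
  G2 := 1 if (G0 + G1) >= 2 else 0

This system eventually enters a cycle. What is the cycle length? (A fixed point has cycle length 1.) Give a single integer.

Step 0: 111
Step 1: G0=G1=1 G1=NOT G0=NOT 1=0 G2=(1+1>=2)=1 -> 101
Step 2: G0=G1=0 G1=NOT G0=NOT 1=0 G2=(1+0>=2)=0 -> 000
Step 3: G0=G1=0 G1=NOT G0=NOT 0=1 G2=(0+0>=2)=0 -> 010
Step 4: G0=G1=1 G1=NOT G0=NOT 0=1 G2=(0+1>=2)=0 -> 110
Step 5: G0=G1=1 G1=NOT G0=NOT 1=0 G2=(1+1>=2)=1 -> 101
State from step 5 equals state from step 1 -> cycle length 4

Answer: 4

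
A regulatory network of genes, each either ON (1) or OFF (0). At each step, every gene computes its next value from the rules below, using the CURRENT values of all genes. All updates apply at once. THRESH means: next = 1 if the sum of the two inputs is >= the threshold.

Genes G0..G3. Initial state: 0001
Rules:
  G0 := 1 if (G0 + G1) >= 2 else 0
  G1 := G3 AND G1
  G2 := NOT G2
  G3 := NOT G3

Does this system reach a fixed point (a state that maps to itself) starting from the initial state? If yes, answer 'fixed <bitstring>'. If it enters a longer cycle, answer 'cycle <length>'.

Step 0: 0001
Step 1: G0=(0+0>=2)=0 G1=G3&G1=1&0=0 G2=NOT G2=NOT 0=1 G3=NOT G3=NOT 1=0 -> 0010
Step 2: G0=(0+0>=2)=0 G1=G3&G1=0&0=0 G2=NOT G2=NOT 1=0 G3=NOT G3=NOT 0=1 -> 0001
Cycle of length 2 starting at step 0 -> no fixed point

Answer: cycle 2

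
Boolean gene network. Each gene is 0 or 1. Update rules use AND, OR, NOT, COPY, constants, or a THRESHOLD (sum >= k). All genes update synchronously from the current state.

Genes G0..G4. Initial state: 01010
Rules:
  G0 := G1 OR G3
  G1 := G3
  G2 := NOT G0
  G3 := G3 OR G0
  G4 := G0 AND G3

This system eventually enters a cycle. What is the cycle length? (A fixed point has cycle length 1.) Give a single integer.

Step 0: 01010
Step 1: G0=G1|G3=1|1=1 G1=G3=1 G2=NOT G0=NOT 0=1 G3=G3|G0=1|0=1 G4=G0&G3=0&1=0 -> 11110
Step 2: G0=G1|G3=1|1=1 G1=G3=1 G2=NOT G0=NOT 1=0 G3=G3|G0=1|1=1 G4=G0&G3=1&1=1 -> 11011
Step 3: G0=G1|G3=1|1=1 G1=G3=1 G2=NOT G0=NOT 1=0 G3=G3|G0=1|1=1 G4=G0&G3=1&1=1 -> 11011
State from step 3 equals state from step 2 -> cycle length 1

Answer: 1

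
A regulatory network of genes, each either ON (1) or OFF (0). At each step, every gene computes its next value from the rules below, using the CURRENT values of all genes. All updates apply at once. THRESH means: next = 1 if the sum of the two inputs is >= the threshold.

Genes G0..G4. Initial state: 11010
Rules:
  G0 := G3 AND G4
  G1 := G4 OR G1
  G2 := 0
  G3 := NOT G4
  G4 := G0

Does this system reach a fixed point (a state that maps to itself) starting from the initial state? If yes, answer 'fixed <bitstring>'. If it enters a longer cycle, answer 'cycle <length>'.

Answer: cycle 2

Derivation:
Step 0: 11010
Step 1: G0=G3&G4=1&0=0 G1=G4|G1=0|1=1 G2=0(const) G3=NOT G4=NOT 0=1 G4=G0=1 -> 01011
Step 2: G0=G3&G4=1&1=1 G1=G4|G1=1|1=1 G2=0(const) G3=NOT G4=NOT 1=0 G4=G0=0 -> 11000
Step 3: G0=G3&G4=0&0=0 G1=G4|G1=0|1=1 G2=0(const) G3=NOT G4=NOT 0=1 G4=G0=1 -> 01011
Cycle of length 2 starting at step 1 -> no fixed point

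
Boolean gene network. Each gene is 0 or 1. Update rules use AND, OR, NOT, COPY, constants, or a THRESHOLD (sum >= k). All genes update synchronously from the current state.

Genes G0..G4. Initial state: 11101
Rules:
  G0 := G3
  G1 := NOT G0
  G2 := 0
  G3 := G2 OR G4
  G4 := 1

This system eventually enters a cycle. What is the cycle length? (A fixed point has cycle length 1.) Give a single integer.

Step 0: 11101
Step 1: G0=G3=0 G1=NOT G0=NOT 1=0 G2=0(const) G3=G2|G4=1|1=1 G4=1(const) -> 00011
Step 2: G0=G3=1 G1=NOT G0=NOT 0=1 G2=0(const) G3=G2|G4=0|1=1 G4=1(const) -> 11011
Step 3: G0=G3=1 G1=NOT G0=NOT 1=0 G2=0(const) G3=G2|G4=0|1=1 G4=1(const) -> 10011
Step 4: G0=G3=1 G1=NOT G0=NOT 1=0 G2=0(const) G3=G2|G4=0|1=1 G4=1(const) -> 10011
State from step 4 equals state from step 3 -> cycle length 1

Answer: 1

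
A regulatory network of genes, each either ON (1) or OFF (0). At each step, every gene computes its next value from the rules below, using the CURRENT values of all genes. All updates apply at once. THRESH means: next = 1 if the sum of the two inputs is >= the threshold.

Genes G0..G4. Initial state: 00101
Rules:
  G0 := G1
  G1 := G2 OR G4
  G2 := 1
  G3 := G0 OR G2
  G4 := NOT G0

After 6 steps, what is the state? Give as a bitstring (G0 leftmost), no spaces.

Step 1: G0=G1=0 G1=G2|G4=1|1=1 G2=1(const) G3=G0|G2=0|1=1 G4=NOT G0=NOT 0=1 -> 01111
Step 2: G0=G1=1 G1=G2|G4=1|1=1 G2=1(const) G3=G0|G2=0|1=1 G4=NOT G0=NOT 0=1 -> 11111
Step 3: G0=G1=1 G1=G2|G4=1|1=1 G2=1(const) G3=G0|G2=1|1=1 G4=NOT G0=NOT 1=0 -> 11110
Step 4: G0=G1=1 G1=G2|G4=1|0=1 G2=1(const) G3=G0|G2=1|1=1 G4=NOT G0=NOT 1=0 -> 11110
Step 5: G0=G1=1 G1=G2|G4=1|0=1 G2=1(const) G3=G0|G2=1|1=1 G4=NOT G0=NOT 1=0 -> 11110
Step 6: G0=G1=1 G1=G2|G4=1|0=1 G2=1(const) G3=G0|G2=1|1=1 G4=NOT G0=NOT 1=0 -> 11110

11110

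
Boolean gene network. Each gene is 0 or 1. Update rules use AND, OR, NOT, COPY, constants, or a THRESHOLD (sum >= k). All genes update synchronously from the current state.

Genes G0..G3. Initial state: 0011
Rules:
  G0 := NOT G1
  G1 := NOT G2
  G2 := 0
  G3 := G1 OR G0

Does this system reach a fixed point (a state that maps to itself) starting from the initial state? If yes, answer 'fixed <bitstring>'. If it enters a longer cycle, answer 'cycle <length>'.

Answer: fixed 0101

Derivation:
Step 0: 0011
Step 1: G0=NOT G1=NOT 0=1 G1=NOT G2=NOT 1=0 G2=0(const) G3=G1|G0=0|0=0 -> 1000
Step 2: G0=NOT G1=NOT 0=1 G1=NOT G2=NOT 0=1 G2=0(const) G3=G1|G0=0|1=1 -> 1101
Step 3: G0=NOT G1=NOT 1=0 G1=NOT G2=NOT 0=1 G2=0(const) G3=G1|G0=1|1=1 -> 0101
Step 4: G0=NOT G1=NOT 1=0 G1=NOT G2=NOT 0=1 G2=0(const) G3=G1|G0=1|0=1 -> 0101
Fixed point reached at step 3: 0101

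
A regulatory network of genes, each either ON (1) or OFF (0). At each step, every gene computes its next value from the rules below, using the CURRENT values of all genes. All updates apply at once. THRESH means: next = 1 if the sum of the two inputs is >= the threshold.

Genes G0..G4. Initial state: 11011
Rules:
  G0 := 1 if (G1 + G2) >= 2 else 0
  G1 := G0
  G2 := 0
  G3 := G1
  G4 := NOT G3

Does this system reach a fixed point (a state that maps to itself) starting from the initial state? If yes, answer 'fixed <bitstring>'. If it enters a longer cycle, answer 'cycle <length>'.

Step 0: 11011
Step 1: G0=(1+0>=2)=0 G1=G0=1 G2=0(const) G3=G1=1 G4=NOT G3=NOT 1=0 -> 01010
Step 2: G0=(1+0>=2)=0 G1=G0=0 G2=0(const) G3=G1=1 G4=NOT G3=NOT 1=0 -> 00010
Step 3: G0=(0+0>=2)=0 G1=G0=0 G2=0(const) G3=G1=0 G4=NOT G3=NOT 1=0 -> 00000
Step 4: G0=(0+0>=2)=0 G1=G0=0 G2=0(const) G3=G1=0 G4=NOT G3=NOT 0=1 -> 00001
Step 5: G0=(0+0>=2)=0 G1=G0=0 G2=0(const) G3=G1=0 G4=NOT G3=NOT 0=1 -> 00001
Fixed point reached at step 4: 00001

Answer: fixed 00001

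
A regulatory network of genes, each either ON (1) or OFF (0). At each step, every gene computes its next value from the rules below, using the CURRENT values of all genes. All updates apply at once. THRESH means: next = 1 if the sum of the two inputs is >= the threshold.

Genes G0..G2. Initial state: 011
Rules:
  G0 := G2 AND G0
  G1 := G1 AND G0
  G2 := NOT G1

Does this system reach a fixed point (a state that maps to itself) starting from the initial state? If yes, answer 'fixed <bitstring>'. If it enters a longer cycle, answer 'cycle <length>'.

Step 0: 011
Step 1: G0=G2&G0=1&0=0 G1=G1&G0=1&0=0 G2=NOT G1=NOT 1=0 -> 000
Step 2: G0=G2&G0=0&0=0 G1=G1&G0=0&0=0 G2=NOT G1=NOT 0=1 -> 001
Step 3: G0=G2&G0=1&0=0 G1=G1&G0=0&0=0 G2=NOT G1=NOT 0=1 -> 001
Fixed point reached at step 2: 001

Answer: fixed 001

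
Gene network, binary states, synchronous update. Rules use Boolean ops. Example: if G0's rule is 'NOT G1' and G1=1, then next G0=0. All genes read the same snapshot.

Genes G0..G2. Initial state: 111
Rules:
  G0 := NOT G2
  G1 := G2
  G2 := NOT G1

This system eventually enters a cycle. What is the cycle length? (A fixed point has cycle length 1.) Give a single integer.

Answer: 4

Derivation:
Step 0: 111
Step 1: G0=NOT G2=NOT 1=0 G1=G2=1 G2=NOT G1=NOT 1=0 -> 010
Step 2: G0=NOT G2=NOT 0=1 G1=G2=0 G2=NOT G1=NOT 1=0 -> 100
Step 3: G0=NOT G2=NOT 0=1 G1=G2=0 G2=NOT G1=NOT 0=1 -> 101
Step 4: G0=NOT G2=NOT 1=0 G1=G2=1 G2=NOT G1=NOT 0=1 -> 011
Step 5: G0=NOT G2=NOT 1=0 G1=G2=1 G2=NOT G1=NOT 1=0 -> 010
State from step 5 equals state from step 1 -> cycle length 4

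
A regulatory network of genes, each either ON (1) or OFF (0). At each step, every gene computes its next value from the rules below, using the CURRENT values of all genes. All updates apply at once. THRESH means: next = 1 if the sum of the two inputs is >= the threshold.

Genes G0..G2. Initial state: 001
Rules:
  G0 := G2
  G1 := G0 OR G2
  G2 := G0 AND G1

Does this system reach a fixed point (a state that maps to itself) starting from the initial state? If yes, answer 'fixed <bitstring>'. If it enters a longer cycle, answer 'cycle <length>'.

Answer: cycle 2

Derivation:
Step 0: 001
Step 1: G0=G2=1 G1=G0|G2=0|1=1 G2=G0&G1=0&0=0 -> 110
Step 2: G0=G2=0 G1=G0|G2=1|0=1 G2=G0&G1=1&1=1 -> 011
Step 3: G0=G2=1 G1=G0|G2=0|1=1 G2=G0&G1=0&1=0 -> 110
Cycle of length 2 starting at step 1 -> no fixed point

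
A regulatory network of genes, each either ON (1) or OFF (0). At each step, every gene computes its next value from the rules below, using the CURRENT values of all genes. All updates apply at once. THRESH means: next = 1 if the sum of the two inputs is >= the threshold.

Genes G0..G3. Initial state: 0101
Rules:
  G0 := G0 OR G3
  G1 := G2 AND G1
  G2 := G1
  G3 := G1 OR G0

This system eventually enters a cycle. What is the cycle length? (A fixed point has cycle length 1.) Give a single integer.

Step 0: 0101
Step 1: G0=G0|G3=0|1=1 G1=G2&G1=0&1=0 G2=G1=1 G3=G1|G0=1|0=1 -> 1011
Step 2: G0=G0|G3=1|1=1 G1=G2&G1=1&0=0 G2=G1=0 G3=G1|G0=0|1=1 -> 1001
Step 3: G0=G0|G3=1|1=1 G1=G2&G1=0&0=0 G2=G1=0 G3=G1|G0=0|1=1 -> 1001
State from step 3 equals state from step 2 -> cycle length 1

Answer: 1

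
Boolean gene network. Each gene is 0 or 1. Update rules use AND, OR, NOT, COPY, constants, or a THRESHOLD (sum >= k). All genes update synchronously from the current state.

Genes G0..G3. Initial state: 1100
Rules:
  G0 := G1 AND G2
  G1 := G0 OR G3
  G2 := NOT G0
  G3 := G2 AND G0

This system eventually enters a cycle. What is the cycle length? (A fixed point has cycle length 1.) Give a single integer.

Step 0: 1100
Step 1: G0=G1&G2=1&0=0 G1=G0|G3=1|0=1 G2=NOT G0=NOT 1=0 G3=G2&G0=0&1=0 -> 0100
Step 2: G0=G1&G2=1&0=0 G1=G0|G3=0|0=0 G2=NOT G0=NOT 0=1 G3=G2&G0=0&0=0 -> 0010
Step 3: G0=G1&G2=0&1=0 G1=G0|G3=0|0=0 G2=NOT G0=NOT 0=1 G3=G2&G0=1&0=0 -> 0010
State from step 3 equals state from step 2 -> cycle length 1

Answer: 1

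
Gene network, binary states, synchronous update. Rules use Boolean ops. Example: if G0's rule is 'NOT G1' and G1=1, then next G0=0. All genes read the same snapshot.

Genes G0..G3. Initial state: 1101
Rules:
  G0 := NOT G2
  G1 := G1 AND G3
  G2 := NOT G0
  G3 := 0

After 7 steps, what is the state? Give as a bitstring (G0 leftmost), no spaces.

Step 1: G0=NOT G2=NOT 0=1 G1=G1&G3=1&1=1 G2=NOT G0=NOT 1=0 G3=0(const) -> 1100
Step 2: G0=NOT G2=NOT 0=1 G1=G1&G3=1&0=0 G2=NOT G0=NOT 1=0 G3=0(const) -> 1000
Step 3: G0=NOT G2=NOT 0=1 G1=G1&G3=0&0=0 G2=NOT G0=NOT 1=0 G3=0(const) -> 1000
Step 4: G0=NOT G2=NOT 0=1 G1=G1&G3=0&0=0 G2=NOT G0=NOT 1=0 G3=0(const) -> 1000
Step 5: G0=NOT G2=NOT 0=1 G1=G1&G3=0&0=0 G2=NOT G0=NOT 1=0 G3=0(const) -> 1000
Step 6: G0=NOT G2=NOT 0=1 G1=G1&G3=0&0=0 G2=NOT G0=NOT 1=0 G3=0(const) -> 1000
Step 7: G0=NOT G2=NOT 0=1 G1=G1&G3=0&0=0 G2=NOT G0=NOT 1=0 G3=0(const) -> 1000

1000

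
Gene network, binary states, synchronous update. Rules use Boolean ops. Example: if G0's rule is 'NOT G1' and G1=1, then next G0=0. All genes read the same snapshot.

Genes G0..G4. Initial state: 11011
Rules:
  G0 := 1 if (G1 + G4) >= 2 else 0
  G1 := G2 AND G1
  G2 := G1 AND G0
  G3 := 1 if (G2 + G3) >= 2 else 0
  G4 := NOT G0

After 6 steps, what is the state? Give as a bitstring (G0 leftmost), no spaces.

Step 1: G0=(1+1>=2)=1 G1=G2&G1=0&1=0 G2=G1&G0=1&1=1 G3=(0+1>=2)=0 G4=NOT G0=NOT 1=0 -> 10100
Step 2: G0=(0+0>=2)=0 G1=G2&G1=1&0=0 G2=G1&G0=0&1=0 G3=(1+0>=2)=0 G4=NOT G0=NOT 1=0 -> 00000
Step 3: G0=(0+0>=2)=0 G1=G2&G1=0&0=0 G2=G1&G0=0&0=0 G3=(0+0>=2)=0 G4=NOT G0=NOT 0=1 -> 00001
Step 4: G0=(0+1>=2)=0 G1=G2&G1=0&0=0 G2=G1&G0=0&0=0 G3=(0+0>=2)=0 G4=NOT G0=NOT 0=1 -> 00001
Step 5: G0=(0+1>=2)=0 G1=G2&G1=0&0=0 G2=G1&G0=0&0=0 G3=(0+0>=2)=0 G4=NOT G0=NOT 0=1 -> 00001
Step 6: G0=(0+1>=2)=0 G1=G2&G1=0&0=0 G2=G1&G0=0&0=0 G3=(0+0>=2)=0 G4=NOT G0=NOT 0=1 -> 00001

00001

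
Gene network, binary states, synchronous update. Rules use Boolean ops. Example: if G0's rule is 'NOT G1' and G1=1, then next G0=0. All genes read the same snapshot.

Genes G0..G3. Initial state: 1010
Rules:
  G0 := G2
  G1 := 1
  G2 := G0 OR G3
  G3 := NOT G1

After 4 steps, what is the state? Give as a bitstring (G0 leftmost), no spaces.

Step 1: G0=G2=1 G1=1(const) G2=G0|G3=1|0=1 G3=NOT G1=NOT 0=1 -> 1111
Step 2: G0=G2=1 G1=1(const) G2=G0|G3=1|1=1 G3=NOT G1=NOT 1=0 -> 1110
Step 3: G0=G2=1 G1=1(const) G2=G0|G3=1|0=1 G3=NOT G1=NOT 1=0 -> 1110
Step 4: G0=G2=1 G1=1(const) G2=G0|G3=1|0=1 G3=NOT G1=NOT 1=0 -> 1110

1110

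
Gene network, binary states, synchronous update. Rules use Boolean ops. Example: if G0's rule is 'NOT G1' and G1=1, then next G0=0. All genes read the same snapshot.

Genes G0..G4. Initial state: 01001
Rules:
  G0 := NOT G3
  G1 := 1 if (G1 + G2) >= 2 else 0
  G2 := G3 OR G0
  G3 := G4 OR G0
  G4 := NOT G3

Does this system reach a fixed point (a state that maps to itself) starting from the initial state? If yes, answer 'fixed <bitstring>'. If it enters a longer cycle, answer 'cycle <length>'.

Answer: cycle 4

Derivation:
Step 0: 01001
Step 1: G0=NOT G3=NOT 0=1 G1=(1+0>=2)=0 G2=G3|G0=0|0=0 G3=G4|G0=1|0=1 G4=NOT G3=NOT 0=1 -> 10011
Step 2: G0=NOT G3=NOT 1=0 G1=(0+0>=2)=0 G2=G3|G0=1|1=1 G3=G4|G0=1|1=1 G4=NOT G3=NOT 1=0 -> 00110
Step 3: G0=NOT G3=NOT 1=0 G1=(0+1>=2)=0 G2=G3|G0=1|0=1 G3=G4|G0=0|0=0 G4=NOT G3=NOT 1=0 -> 00100
Step 4: G0=NOT G3=NOT 0=1 G1=(0+1>=2)=0 G2=G3|G0=0|0=0 G3=G4|G0=0|0=0 G4=NOT G3=NOT 0=1 -> 10001
Step 5: G0=NOT G3=NOT 0=1 G1=(0+0>=2)=0 G2=G3|G0=0|1=1 G3=G4|G0=1|1=1 G4=NOT G3=NOT 0=1 -> 10111
Step 6: G0=NOT G3=NOT 1=0 G1=(0+1>=2)=0 G2=G3|G0=1|1=1 G3=G4|G0=1|1=1 G4=NOT G3=NOT 1=0 -> 00110
Cycle of length 4 starting at step 2 -> no fixed point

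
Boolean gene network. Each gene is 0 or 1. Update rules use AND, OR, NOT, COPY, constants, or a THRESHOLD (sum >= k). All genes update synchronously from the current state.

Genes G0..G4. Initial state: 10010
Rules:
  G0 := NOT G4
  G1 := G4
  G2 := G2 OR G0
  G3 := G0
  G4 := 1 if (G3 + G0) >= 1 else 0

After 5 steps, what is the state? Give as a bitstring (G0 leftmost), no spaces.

Step 1: G0=NOT G4=NOT 0=1 G1=G4=0 G2=G2|G0=0|1=1 G3=G0=1 G4=(1+1>=1)=1 -> 10111
Step 2: G0=NOT G4=NOT 1=0 G1=G4=1 G2=G2|G0=1|1=1 G3=G0=1 G4=(1+1>=1)=1 -> 01111
Step 3: G0=NOT G4=NOT 1=0 G1=G4=1 G2=G2|G0=1|0=1 G3=G0=0 G4=(1+0>=1)=1 -> 01101
Step 4: G0=NOT G4=NOT 1=0 G1=G4=1 G2=G2|G0=1|0=1 G3=G0=0 G4=(0+0>=1)=0 -> 01100
Step 5: G0=NOT G4=NOT 0=1 G1=G4=0 G2=G2|G0=1|0=1 G3=G0=0 G4=(0+0>=1)=0 -> 10100

10100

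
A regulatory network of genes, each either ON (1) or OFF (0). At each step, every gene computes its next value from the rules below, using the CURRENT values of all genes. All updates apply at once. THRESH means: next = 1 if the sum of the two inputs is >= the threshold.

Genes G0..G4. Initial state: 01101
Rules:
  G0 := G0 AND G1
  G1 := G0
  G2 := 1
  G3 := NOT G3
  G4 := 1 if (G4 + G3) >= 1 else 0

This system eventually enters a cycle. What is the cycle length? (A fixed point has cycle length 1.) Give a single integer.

Answer: 2

Derivation:
Step 0: 01101
Step 1: G0=G0&G1=0&1=0 G1=G0=0 G2=1(const) G3=NOT G3=NOT 0=1 G4=(1+0>=1)=1 -> 00111
Step 2: G0=G0&G1=0&0=0 G1=G0=0 G2=1(const) G3=NOT G3=NOT 1=0 G4=(1+1>=1)=1 -> 00101
Step 3: G0=G0&G1=0&0=0 G1=G0=0 G2=1(const) G3=NOT G3=NOT 0=1 G4=(1+0>=1)=1 -> 00111
State from step 3 equals state from step 1 -> cycle length 2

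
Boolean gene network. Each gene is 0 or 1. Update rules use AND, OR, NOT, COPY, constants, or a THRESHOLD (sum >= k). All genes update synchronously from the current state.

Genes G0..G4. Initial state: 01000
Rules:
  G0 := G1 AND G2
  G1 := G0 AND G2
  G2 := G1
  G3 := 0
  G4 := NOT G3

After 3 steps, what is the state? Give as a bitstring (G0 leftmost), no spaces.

Step 1: G0=G1&G2=1&0=0 G1=G0&G2=0&0=0 G2=G1=1 G3=0(const) G4=NOT G3=NOT 0=1 -> 00101
Step 2: G0=G1&G2=0&1=0 G1=G0&G2=0&1=0 G2=G1=0 G3=0(const) G4=NOT G3=NOT 0=1 -> 00001
Step 3: G0=G1&G2=0&0=0 G1=G0&G2=0&0=0 G2=G1=0 G3=0(const) G4=NOT G3=NOT 0=1 -> 00001

00001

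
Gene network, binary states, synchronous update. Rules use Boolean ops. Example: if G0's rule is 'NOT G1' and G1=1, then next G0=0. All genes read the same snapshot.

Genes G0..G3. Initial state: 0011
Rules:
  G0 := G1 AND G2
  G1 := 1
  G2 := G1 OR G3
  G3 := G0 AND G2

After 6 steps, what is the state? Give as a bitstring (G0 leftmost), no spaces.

Step 1: G0=G1&G2=0&1=0 G1=1(const) G2=G1|G3=0|1=1 G3=G0&G2=0&1=0 -> 0110
Step 2: G0=G1&G2=1&1=1 G1=1(const) G2=G1|G3=1|0=1 G3=G0&G2=0&1=0 -> 1110
Step 3: G0=G1&G2=1&1=1 G1=1(const) G2=G1|G3=1|0=1 G3=G0&G2=1&1=1 -> 1111
Step 4: G0=G1&G2=1&1=1 G1=1(const) G2=G1|G3=1|1=1 G3=G0&G2=1&1=1 -> 1111
Step 5: G0=G1&G2=1&1=1 G1=1(const) G2=G1|G3=1|1=1 G3=G0&G2=1&1=1 -> 1111
Step 6: G0=G1&G2=1&1=1 G1=1(const) G2=G1|G3=1|1=1 G3=G0&G2=1&1=1 -> 1111

1111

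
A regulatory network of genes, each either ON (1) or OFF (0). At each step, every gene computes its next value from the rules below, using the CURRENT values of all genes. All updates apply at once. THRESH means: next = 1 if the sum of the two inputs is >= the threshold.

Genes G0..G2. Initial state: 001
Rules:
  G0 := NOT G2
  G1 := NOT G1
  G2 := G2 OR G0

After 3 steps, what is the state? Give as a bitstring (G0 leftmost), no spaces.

Step 1: G0=NOT G2=NOT 1=0 G1=NOT G1=NOT 0=1 G2=G2|G0=1|0=1 -> 011
Step 2: G0=NOT G2=NOT 1=0 G1=NOT G1=NOT 1=0 G2=G2|G0=1|0=1 -> 001
Step 3: G0=NOT G2=NOT 1=0 G1=NOT G1=NOT 0=1 G2=G2|G0=1|0=1 -> 011

011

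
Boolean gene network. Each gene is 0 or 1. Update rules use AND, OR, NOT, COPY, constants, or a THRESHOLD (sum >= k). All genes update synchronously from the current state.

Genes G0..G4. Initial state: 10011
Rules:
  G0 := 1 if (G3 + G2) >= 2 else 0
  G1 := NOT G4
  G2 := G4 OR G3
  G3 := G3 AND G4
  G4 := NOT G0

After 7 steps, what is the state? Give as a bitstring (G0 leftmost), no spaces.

Step 1: G0=(1+0>=2)=0 G1=NOT G4=NOT 1=0 G2=G4|G3=1|1=1 G3=G3&G4=1&1=1 G4=NOT G0=NOT 1=0 -> 00110
Step 2: G0=(1+1>=2)=1 G1=NOT G4=NOT 0=1 G2=G4|G3=0|1=1 G3=G3&G4=1&0=0 G4=NOT G0=NOT 0=1 -> 11101
Step 3: G0=(0+1>=2)=0 G1=NOT G4=NOT 1=0 G2=G4|G3=1|0=1 G3=G3&G4=0&1=0 G4=NOT G0=NOT 1=0 -> 00100
Step 4: G0=(0+1>=2)=0 G1=NOT G4=NOT 0=1 G2=G4|G3=0|0=0 G3=G3&G4=0&0=0 G4=NOT G0=NOT 0=1 -> 01001
Step 5: G0=(0+0>=2)=0 G1=NOT G4=NOT 1=0 G2=G4|G3=1|0=1 G3=G3&G4=0&1=0 G4=NOT G0=NOT 0=1 -> 00101
Step 6: G0=(0+1>=2)=0 G1=NOT G4=NOT 1=0 G2=G4|G3=1|0=1 G3=G3&G4=0&1=0 G4=NOT G0=NOT 0=1 -> 00101
Step 7: G0=(0+1>=2)=0 G1=NOT G4=NOT 1=0 G2=G4|G3=1|0=1 G3=G3&G4=0&1=0 G4=NOT G0=NOT 0=1 -> 00101

00101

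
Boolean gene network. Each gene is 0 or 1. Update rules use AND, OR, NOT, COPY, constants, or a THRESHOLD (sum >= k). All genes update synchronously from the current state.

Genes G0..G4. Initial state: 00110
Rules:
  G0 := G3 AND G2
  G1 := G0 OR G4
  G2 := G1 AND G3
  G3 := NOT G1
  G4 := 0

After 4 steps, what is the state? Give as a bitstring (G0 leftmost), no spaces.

Step 1: G0=G3&G2=1&1=1 G1=G0|G4=0|0=0 G2=G1&G3=0&1=0 G3=NOT G1=NOT 0=1 G4=0(const) -> 10010
Step 2: G0=G3&G2=1&0=0 G1=G0|G4=1|0=1 G2=G1&G3=0&1=0 G3=NOT G1=NOT 0=1 G4=0(const) -> 01010
Step 3: G0=G3&G2=1&0=0 G1=G0|G4=0|0=0 G2=G1&G3=1&1=1 G3=NOT G1=NOT 1=0 G4=0(const) -> 00100
Step 4: G0=G3&G2=0&1=0 G1=G0|G4=0|0=0 G2=G1&G3=0&0=0 G3=NOT G1=NOT 0=1 G4=0(const) -> 00010

00010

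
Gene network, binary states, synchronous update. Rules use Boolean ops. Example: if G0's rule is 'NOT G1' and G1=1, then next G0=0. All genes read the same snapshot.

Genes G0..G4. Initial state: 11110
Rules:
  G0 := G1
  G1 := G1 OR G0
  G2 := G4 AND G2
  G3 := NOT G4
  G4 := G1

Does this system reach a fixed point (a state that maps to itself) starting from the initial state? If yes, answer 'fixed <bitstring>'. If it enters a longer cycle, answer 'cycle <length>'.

Step 0: 11110
Step 1: G0=G1=1 G1=G1|G0=1|1=1 G2=G4&G2=0&1=0 G3=NOT G4=NOT 0=1 G4=G1=1 -> 11011
Step 2: G0=G1=1 G1=G1|G0=1|1=1 G2=G4&G2=1&0=0 G3=NOT G4=NOT 1=0 G4=G1=1 -> 11001
Step 3: G0=G1=1 G1=G1|G0=1|1=1 G2=G4&G2=1&0=0 G3=NOT G4=NOT 1=0 G4=G1=1 -> 11001
Fixed point reached at step 2: 11001

Answer: fixed 11001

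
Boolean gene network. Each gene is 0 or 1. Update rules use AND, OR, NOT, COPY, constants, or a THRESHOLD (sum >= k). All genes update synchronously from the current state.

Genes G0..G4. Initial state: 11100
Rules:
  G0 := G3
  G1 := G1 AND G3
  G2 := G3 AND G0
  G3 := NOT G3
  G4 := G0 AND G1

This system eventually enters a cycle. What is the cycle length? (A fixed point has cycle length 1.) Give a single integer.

Answer: 2

Derivation:
Step 0: 11100
Step 1: G0=G3=0 G1=G1&G3=1&0=0 G2=G3&G0=0&1=0 G3=NOT G3=NOT 0=1 G4=G0&G1=1&1=1 -> 00011
Step 2: G0=G3=1 G1=G1&G3=0&1=0 G2=G3&G0=1&0=0 G3=NOT G3=NOT 1=0 G4=G0&G1=0&0=0 -> 10000
Step 3: G0=G3=0 G1=G1&G3=0&0=0 G2=G3&G0=0&1=0 G3=NOT G3=NOT 0=1 G4=G0&G1=1&0=0 -> 00010
Step 4: G0=G3=1 G1=G1&G3=0&1=0 G2=G3&G0=1&0=0 G3=NOT G3=NOT 1=0 G4=G0&G1=0&0=0 -> 10000
State from step 4 equals state from step 2 -> cycle length 2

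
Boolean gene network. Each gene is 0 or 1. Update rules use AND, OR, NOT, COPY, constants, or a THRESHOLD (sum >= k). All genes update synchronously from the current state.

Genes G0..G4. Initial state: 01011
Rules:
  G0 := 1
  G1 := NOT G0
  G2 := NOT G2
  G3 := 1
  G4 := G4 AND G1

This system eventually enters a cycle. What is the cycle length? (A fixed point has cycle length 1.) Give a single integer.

Step 0: 01011
Step 1: G0=1(const) G1=NOT G0=NOT 0=1 G2=NOT G2=NOT 0=1 G3=1(const) G4=G4&G1=1&1=1 -> 11111
Step 2: G0=1(const) G1=NOT G0=NOT 1=0 G2=NOT G2=NOT 1=0 G3=1(const) G4=G4&G1=1&1=1 -> 10011
Step 3: G0=1(const) G1=NOT G0=NOT 1=0 G2=NOT G2=NOT 0=1 G3=1(const) G4=G4&G1=1&0=0 -> 10110
Step 4: G0=1(const) G1=NOT G0=NOT 1=0 G2=NOT G2=NOT 1=0 G3=1(const) G4=G4&G1=0&0=0 -> 10010
Step 5: G0=1(const) G1=NOT G0=NOT 1=0 G2=NOT G2=NOT 0=1 G3=1(const) G4=G4&G1=0&0=0 -> 10110
State from step 5 equals state from step 3 -> cycle length 2

Answer: 2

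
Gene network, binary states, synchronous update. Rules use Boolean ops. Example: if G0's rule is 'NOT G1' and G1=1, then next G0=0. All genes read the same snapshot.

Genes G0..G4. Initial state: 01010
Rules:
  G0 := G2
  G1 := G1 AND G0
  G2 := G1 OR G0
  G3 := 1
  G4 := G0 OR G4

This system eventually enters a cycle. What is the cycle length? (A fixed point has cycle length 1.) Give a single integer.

Step 0: 01010
Step 1: G0=G2=0 G1=G1&G0=1&0=0 G2=G1|G0=1|0=1 G3=1(const) G4=G0|G4=0|0=0 -> 00110
Step 2: G0=G2=1 G1=G1&G0=0&0=0 G2=G1|G0=0|0=0 G3=1(const) G4=G0|G4=0|0=0 -> 10010
Step 3: G0=G2=0 G1=G1&G0=0&1=0 G2=G1|G0=0|1=1 G3=1(const) G4=G0|G4=1|0=1 -> 00111
Step 4: G0=G2=1 G1=G1&G0=0&0=0 G2=G1|G0=0|0=0 G3=1(const) G4=G0|G4=0|1=1 -> 10011
Step 5: G0=G2=0 G1=G1&G0=0&1=0 G2=G1|G0=0|1=1 G3=1(const) G4=G0|G4=1|1=1 -> 00111
State from step 5 equals state from step 3 -> cycle length 2

Answer: 2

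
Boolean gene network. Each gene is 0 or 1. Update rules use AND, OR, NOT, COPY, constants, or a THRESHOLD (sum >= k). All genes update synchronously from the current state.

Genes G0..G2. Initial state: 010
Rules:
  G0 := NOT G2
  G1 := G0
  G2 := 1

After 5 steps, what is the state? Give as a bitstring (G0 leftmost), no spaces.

Step 1: G0=NOT G2=NOT 0=1 G1=G0=0 G2=1(const) -> 101
Step 2: G0=NOT G2=NOT 1=0 G1=G0=1 G2=1(const) -> 011
Step 3: G0=NOT G2=NOT 1=0 G1=G0=0 G2=1(const) -> 001
Step 4: G0=NOT G2=NOT 1=0 G1=G0=0 G2=1(const) -> 001
Step 5: G0=NOT G2=NOT 1=0 G1=G0=0 G2=1(const) -> 001

001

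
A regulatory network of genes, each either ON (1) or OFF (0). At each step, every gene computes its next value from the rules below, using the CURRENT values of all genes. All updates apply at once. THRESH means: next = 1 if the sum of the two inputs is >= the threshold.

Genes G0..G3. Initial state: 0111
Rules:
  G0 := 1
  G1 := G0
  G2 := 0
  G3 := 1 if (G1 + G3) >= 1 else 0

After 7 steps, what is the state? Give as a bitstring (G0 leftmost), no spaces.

Step 1: G0=1(const) G1=G0=0 G2=0(const) G3=(1+1>=1)=1 -> 1001
Step 2: G0=1(const) G1=G0=1 G2=0(const) G3=(0+1>=1)=1 -> 1101
Step 3: G0=1(const) G1=G0=1 G2=0(const) G3=(1+1>=1)=1 -> 1101
Step 4: G0=1(const) G1=G0=1 G2=0(const) G3=(1+1>=1)=1 -> 1101
Step 5: G0=1(const) G1=G0=1 G2=0(const) G3=(1+1>=1)=1 -> 1101
Step 6: G0=1(const) G1=G0=1 G2=0(const) G3=(1+1>=1)=1 -> 1101
Step 7: G0=1(const) G1=G0=1 G2=0(const) G3=(1+1>=1)=1 -> 1101

1101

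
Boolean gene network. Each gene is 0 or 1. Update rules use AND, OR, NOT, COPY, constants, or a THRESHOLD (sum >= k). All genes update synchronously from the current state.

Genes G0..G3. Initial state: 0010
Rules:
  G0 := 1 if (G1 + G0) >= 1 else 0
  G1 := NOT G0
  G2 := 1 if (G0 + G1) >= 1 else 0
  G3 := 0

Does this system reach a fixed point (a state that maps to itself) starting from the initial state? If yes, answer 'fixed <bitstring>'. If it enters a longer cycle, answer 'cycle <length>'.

Step 0: 0010
Step 1: G0=(0+0>=1)=0 G1=NOT G0=NOT 0=1 G2=(0+0>=1)=0 G3=0(const) -> 0100
Step 2: G0=(1+0>=1)=1 G1=NOT G0=NOT 0=1 G2=(0+1>=1)=1 G3=0(const) -> 1110
Step 3: G0=(1+1>=1)=1 G1=NOT G0=NOT 1=0 G2=(1+1>=1)=1 G3=0(const) -> 1010
Step 4: G0=(0+1>=1)=1 G1=NOT G0=NOT 1=0 G2=(1+0>=1)=1 G3=0(const) -> 1010
Fixed point reached at step 3: 1010

Answer: fixed 1010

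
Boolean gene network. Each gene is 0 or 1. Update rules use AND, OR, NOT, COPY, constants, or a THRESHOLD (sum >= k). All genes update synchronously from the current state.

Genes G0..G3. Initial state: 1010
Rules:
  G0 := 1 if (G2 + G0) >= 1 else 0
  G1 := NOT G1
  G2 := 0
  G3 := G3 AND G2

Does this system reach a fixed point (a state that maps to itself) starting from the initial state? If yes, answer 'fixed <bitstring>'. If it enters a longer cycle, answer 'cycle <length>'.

Step 0: 1010
Step 1: G0=(1+1>=1)=1 G1=NOT G1=NOT 0=1 G2=0(const) G3=G3&G2=0&1=0 -> 1100
Step 2: G0=(0+1>=1)=1 G1=NOT G1=NOT 1=0 G2=0(const) G3=G3&G2=0&0=0 -> 1000
Step 3: G0=(0+1>=1)=1 G1=NOT G1=NOT 0=1 G2=0(const) G3=G3&G2=0&0=0 -> 1100
Cycle of length 2 starting at step 1 -> no fixed point

Answer: cycle 2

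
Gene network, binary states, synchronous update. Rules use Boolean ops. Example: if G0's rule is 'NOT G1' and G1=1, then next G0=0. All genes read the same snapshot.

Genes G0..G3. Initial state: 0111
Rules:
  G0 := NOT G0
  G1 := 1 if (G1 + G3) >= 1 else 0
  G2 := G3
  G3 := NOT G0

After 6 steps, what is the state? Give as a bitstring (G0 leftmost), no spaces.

Step 1: G0=NOT G0=NOT 0=1 G1=(1+1>=1)=1 G2=G3=1 G3=NOT G0=NOT 0=1 -> 1111
Step 2: G0=NOT G0=NOT 1=0 G1=(1+1>=1)=1 G2=G3=1 G3=NOT G0=NOT 1=0 -> 0110
Step 3: G0=NOT G0=NOT 0=1 G1=(1+0>=1)=1 G2=G3=0 G3=NOT G0=NOT 0=1 -> 1101
Step 4: G0=NOT G0=NOT 1=0 G1=(1+1>=1)=1 G2=G3=1 G3=NOT G0=NOT 1=0 -> 0110
Step 5: G0=NOT G0=NOT 0=1 G1=(1+0>=1)=1 G2=G3=0 G3=NOT G0=NOT 0=1 -> 1101
Step 6: G0=NOT G0=NOT 1=0 G1=(1+1>=1)=1 G2=G3=1 G3=NOT G0=NOT 1=0 -> 0110

0110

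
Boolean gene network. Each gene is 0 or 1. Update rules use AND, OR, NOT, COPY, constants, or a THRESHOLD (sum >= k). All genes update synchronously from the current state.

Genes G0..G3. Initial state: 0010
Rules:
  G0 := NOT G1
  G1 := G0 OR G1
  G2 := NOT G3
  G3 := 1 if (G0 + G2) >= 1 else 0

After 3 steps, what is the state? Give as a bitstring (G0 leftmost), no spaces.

Step 1: G0=NOT G1=NOT 0=1 G1=G0|G1=0|0=0 G2=NOT G3=NOT 0=1 G3=(0+1>=1)=1 -> 1011
Step 2: G0=NOT G1=NOT 0=1 G1=G0|G1=1|0=1 G2=NOT G3=NOT 1=0 G3=(1+1>=1)=1 -> 1101
Step 3: G0=NOT G1=NOT 1=0 G1=G0|G1=1|1=1 G2=NOT G3=NOT 1=0 G3=(1+0>=1)=1 -> 0101

0101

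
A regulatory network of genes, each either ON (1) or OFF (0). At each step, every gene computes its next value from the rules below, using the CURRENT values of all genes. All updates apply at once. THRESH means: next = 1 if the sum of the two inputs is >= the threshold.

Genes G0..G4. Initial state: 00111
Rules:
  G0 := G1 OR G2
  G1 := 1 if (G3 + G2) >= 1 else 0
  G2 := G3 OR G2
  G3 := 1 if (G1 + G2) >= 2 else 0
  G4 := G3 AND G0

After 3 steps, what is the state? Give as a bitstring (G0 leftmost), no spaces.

Step 1: G0=G1|G2=0|1=1 G1=(1+1>=1)=1 G2=G3|G2=1|1=1 G3=(0+1>=2)=0 G4=G3&G0=1&0=0 -> 11100
Step 2: G0=G1|G2=1|1=1 G1=(0+1>=1)=1 G2=G3|G2=0|1=1 G3=(1+1>=2)=1 G4=G3&G0=0&1=0 -> 11110
Step 3: G0=G1|G2=1|1=1 G1=(1+1>=1)=1 G2=G3|G2=1|1=1 G3=(1+1>=2)=1 G4=G3&G0=1&1=1 -> 11111

11111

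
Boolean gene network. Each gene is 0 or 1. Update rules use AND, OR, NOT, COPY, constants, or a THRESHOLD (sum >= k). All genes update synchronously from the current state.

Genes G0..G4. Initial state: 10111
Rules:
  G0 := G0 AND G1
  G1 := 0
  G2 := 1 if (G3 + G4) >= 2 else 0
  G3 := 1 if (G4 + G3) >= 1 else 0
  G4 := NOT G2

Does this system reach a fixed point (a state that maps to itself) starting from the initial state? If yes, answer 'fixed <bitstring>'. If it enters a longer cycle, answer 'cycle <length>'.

Step 0: 10111
Step 1: G0=G0&G1=1&0=0 G1=0(const) G2=(1+1>=2)=1 G3=(1+1>=1)=1 G4=NOT G2=NOT 1=0 -> 00110
Step 2: G0=G0&G1=0&0=0 G1=0(const) G2=(1+0>=2)=0 G3=(0+1>=1)=1 G4=NOT G2=NOT 1=0 -> 00010
Step 3: G0=G0&G1=0&0=0 G1=0(const) G2=(1+0>=2)=0 G3=(0+1>=1)=1 G4=NOT G2=NOT 0=1 -> 00011
Step 4: G0=G0&G1=0&0=0 G1=0(const) G2=(1+1>=2)=1 G3=(1+1>=1)=1 G4=NOT G2=NOT 0=1 -> 00111
Step 5: G0=G0&G1=0&0=0 G1=0(const) G2=(1+1>=2)=1 G3=(1+1>=1)=1 G4=NOT G2=NOT 1=0 -> 00110
Cycle of length 4 starting at step 1 -> no fixed point

Answer: cycle 4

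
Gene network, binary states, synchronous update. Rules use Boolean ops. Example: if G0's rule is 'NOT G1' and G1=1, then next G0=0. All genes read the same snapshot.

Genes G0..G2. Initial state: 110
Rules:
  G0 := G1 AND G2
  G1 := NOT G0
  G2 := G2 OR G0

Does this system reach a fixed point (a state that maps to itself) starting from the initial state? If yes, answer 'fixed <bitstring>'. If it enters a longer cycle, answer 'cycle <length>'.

Step 0: 110
Step 1: G0=G1&G2=1&0=0 G1=NOT G0=NOT 1=0 G2=G2|G0=0|1=1 -> 001
Step 2: G0=G1&G2=0&1=0 G1=NOT G0=NOT 0=1 G2=G2|G0=1|0=1 -> 011
Step 3: G0=G1&G2=1&1=1 G1=NOT G0=NOT 0=1 G2=G2|G0=1|0=1 -> 111
Step 4: G0=G1&G2=1&1=1 G1=NOT G0=NOT 1=0 G2=G2|G0=1|1=1 -> 101
Step 5: G0=G1&G2=0&1=0 G1=NOT G0=NOT 1=0 G2=G2|G0=1|1=1 -> 001
Cycle of length 4 starting at step 1 -> no fixed point

Answer: cycle 4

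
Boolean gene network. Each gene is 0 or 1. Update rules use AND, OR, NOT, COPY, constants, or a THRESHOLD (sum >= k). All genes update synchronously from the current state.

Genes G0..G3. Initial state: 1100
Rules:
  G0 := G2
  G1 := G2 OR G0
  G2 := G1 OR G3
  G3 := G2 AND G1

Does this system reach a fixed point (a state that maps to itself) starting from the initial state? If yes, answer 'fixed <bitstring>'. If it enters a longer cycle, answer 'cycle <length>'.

Step 0: 1100
Step 1: G0=G2=0 G1=G2|G0=0|1=1 G2=G1|G3=1|0=1 G3=G2&G1=0&1=0 -> 0110
Step 2: G0=G2=1 G1=G2|G0=1|0=1 G2=G1|G3=1|0=1 G3=G2&G1=1&1=1 -> 1111
Step 3: G0=G2=1 G1=G2|G0=1|1=1 G2=G1|G3=1|1=1 G3=G2&G1=1&1=1 -> 1111
Fixed point reached at step 2: 1111

Answer: fixed 1111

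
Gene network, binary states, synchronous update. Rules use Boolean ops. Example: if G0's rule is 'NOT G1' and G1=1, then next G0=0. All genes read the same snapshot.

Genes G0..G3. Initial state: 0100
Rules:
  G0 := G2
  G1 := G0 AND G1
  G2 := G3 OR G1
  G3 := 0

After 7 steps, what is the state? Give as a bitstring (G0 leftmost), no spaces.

Step 1: G0=G2=0 G1=G0&G1=0&1=0 G2=G3|G1=0|1=1 G3=0(const) -> 0010
Step 2: G0=G2=1 G1=G0&G1=0&0=0 G2=G3|G1=0|0=0 G3=0(const) -> 1000
Step 3: G0=G2=0 G1=G0&G1=1&0=0 G2=G3|G1=0|0=0 G3=0(const) -> 0000
Step 4: G0=G2=0 G1=G0&G1=0&0=0 G2=G3|G1=0|0=0 G3=0(const) -> 0000
Step 5: G0=G2=0 G1=G0&G1=0&0=0 G2=G3|G1=0|0=0 G3=0(const) -> 0000
Step 6: G0=G2=0 G1=G0&G1=0&0=0 G2=G3|G1=0|0=0 G3=0(const) -> 0000
Step 7: G0=G2=0 G1=G0&G1=0&0=0 G2=G3|G1=0|0=0 G3=0(const) -> 0000

0000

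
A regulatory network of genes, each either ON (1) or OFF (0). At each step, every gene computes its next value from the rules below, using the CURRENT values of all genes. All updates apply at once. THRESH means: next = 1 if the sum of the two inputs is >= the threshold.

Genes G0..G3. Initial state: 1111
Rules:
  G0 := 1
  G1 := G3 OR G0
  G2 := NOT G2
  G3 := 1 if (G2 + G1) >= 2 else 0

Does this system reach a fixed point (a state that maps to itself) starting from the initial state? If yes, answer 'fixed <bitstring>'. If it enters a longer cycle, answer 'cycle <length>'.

Answer: cycle 2

Derivation:
Step 0: 1111
Step 1: G0=1(const) G1=G3|G0=1|1=1 G2=NOT G2=NOT 1=0 G3=(1+1>=2)=1 -> 1101
Step 2: G0=1(const) G1=G3|G0=1|1=1 G2=NOT G2=NOT 0=1 G3=(0+1>=2)=0 -> 1110
Step 3: G0=1(const) G1=G3|G0=0|1=1 G2=NOT G2=NOT 1=0 G3=(1+1>=2)=1 -> 1101
Cycle of length 2 starting at step 1 -> no fixed point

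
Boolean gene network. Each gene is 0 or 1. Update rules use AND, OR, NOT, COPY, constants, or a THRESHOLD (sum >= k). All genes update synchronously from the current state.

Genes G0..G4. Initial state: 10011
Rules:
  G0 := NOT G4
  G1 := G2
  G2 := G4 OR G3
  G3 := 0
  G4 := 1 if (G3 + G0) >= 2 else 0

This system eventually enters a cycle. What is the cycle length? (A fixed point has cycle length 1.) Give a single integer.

Answer: 1

Derivation:
Step 0: 10011
Step 1: G0=NOT G4=NOT 1=0 G1=G2=0 G2=G4|G3=1|1=1 G3=0(const) G4=(1+1>=2)=1 -> 00101
Step 2: G0=NOT G4=NOT 1=0 G1=G2=1 G2=G4|G3=1|0=1 G3=0(const) G4=(0+0>=2)=0 -> 01100
Step 3: G0=NOT G4=NOT 0=1 G1=G2=1 G2=G4|G3=0|0=0 G3=0(const) G4=(0+0>=2)=0 -> 11000
Step 4: G0=NOT G4=NOT 0=1 G1=G2=0 G2=G4|G3=0|0=0 G3=0(const) G4=(0+1>=2)=0 -> 10000
Step 5: G0=NOT G4=NOT 0=1 G1=G2=0 G2=G4|G3=0|0=0 G3=0(const) G4=(0+1>=2)=0 -> 10000
State from step 5 equals state from step 4 -> cycle length 1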